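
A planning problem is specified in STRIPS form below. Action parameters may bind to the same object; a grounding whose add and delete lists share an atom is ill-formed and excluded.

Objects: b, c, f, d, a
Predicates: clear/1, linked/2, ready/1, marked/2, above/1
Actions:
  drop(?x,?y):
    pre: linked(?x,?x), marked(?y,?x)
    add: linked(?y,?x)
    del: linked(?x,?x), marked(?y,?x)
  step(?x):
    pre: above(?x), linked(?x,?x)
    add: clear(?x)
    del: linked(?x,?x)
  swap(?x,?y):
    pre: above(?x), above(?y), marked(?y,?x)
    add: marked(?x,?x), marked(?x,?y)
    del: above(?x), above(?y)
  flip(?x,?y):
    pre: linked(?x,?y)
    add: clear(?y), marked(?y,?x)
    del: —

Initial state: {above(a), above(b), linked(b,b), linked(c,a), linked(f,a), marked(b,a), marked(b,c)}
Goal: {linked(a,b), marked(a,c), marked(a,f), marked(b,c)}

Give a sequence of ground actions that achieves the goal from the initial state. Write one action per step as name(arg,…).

swap(a,b); drop(b,a); flip(c,a); flip(f,a)

1. swap(a,b)  →  {linked(b,b), linked(c,a), linked(f,a), marked(a,a), marked(a,b), marked(b,a), marked(b,c)}
2. drop(b,a)  →  {linked(a,b), linked(c,a), linked(f,a), marked(a,a), marked(b,a), marked(b,c)}
3. flip(c,a)  →  {clear(a), linked(a,b), linked(c,a), linked(f,a), marked(a,a), marked(a,c), marked(b,a), marked(b,c)}
4. flip(f,a)  →  {clear(a), linked(a,b), linked(c,a), linked(f,a), marked(a,a), marked(a,c), marked(a,f), marked(b,a), marked(b,c)}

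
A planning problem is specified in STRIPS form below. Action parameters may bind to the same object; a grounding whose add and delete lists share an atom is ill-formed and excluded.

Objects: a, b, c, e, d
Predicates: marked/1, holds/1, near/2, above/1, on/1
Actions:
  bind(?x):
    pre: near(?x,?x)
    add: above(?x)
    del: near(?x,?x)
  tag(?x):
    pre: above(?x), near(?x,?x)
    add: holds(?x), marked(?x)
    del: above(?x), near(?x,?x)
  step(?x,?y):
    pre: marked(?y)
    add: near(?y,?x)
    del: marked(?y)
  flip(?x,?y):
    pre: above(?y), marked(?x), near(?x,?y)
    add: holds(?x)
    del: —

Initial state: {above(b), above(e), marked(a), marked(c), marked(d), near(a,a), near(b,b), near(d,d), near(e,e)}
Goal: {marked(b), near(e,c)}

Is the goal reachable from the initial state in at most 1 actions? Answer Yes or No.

No

1. tag(b)  →  {above(e), holds(b), marked(a), marked(b), marked(c), marked(d), near(a,a), near(d,d), near(e,e)}
2. tag(e)  →  {holds(b), holds(e), marked(a), marked(b), marked(c), marked(d), marked(e), near(a,a), near(d,d)}
3. step(c,e)  →  {holds(b), holds(e), marked(a), marked(b), marked(c), marked(d), near(a,a), near(d,d), near(e,c)}
optimal plan length = 3; 3 > 1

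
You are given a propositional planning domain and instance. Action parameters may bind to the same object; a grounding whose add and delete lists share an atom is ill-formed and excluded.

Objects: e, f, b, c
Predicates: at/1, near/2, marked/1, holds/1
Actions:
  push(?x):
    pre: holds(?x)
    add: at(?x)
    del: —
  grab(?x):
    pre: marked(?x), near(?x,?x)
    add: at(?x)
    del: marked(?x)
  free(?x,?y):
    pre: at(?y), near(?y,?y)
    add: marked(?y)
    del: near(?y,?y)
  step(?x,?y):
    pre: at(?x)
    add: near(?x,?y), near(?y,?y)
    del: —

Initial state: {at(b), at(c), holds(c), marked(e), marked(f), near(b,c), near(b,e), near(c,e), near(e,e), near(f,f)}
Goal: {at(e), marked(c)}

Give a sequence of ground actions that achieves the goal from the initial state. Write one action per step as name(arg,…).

grab(e); step(e,c); free(e,c)

1. grab(e)  →  {at(b), at(c), at(e), holds(c), marked(f), near(b,c), near(b,e), near(c,e), near(e,e), near(f,f)}
2. step(e,c)  →  {at(b), at(c), at(e), holds(c), marked(f), near(b,c), near(b,e), near(c,c), near(c,e), near(e,c), near(e,e), near(f,f)}
3. free(e,c)  →  {at(b), at(c), at(e), holds(c), marked(c), marked(f), near(b,c), near(b,e), near(c,e), near(e,c), near(e,e), near(f,f)}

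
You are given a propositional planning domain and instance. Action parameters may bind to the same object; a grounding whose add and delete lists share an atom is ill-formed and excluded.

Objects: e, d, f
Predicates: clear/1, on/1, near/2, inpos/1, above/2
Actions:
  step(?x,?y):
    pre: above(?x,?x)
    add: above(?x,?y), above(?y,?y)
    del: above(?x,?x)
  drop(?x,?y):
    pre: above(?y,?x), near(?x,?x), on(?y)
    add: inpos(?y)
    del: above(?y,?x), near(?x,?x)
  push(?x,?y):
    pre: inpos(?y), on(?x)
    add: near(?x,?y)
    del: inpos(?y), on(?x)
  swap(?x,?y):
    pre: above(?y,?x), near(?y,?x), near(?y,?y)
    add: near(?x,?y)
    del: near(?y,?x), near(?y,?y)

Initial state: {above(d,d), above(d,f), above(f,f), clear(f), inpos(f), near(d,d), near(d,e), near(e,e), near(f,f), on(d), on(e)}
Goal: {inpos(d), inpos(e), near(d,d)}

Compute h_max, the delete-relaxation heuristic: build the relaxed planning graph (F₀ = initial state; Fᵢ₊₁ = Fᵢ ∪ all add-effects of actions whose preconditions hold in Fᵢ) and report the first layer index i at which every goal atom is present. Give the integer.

2

F0 = init (11 atoms)
F1 = F0 ∪ {above(d,e), above(e,e), above(f,d), above(f,e), inpos(d), near(d,f), near(e,f)}  (18 atoms)
F2 = F1 ∪ {above(e,d), above(e,f), inpos(e), near(e,d), near(f,d)}  (23 atoms)
goal ⊆ F2  ⇒  h_max = 2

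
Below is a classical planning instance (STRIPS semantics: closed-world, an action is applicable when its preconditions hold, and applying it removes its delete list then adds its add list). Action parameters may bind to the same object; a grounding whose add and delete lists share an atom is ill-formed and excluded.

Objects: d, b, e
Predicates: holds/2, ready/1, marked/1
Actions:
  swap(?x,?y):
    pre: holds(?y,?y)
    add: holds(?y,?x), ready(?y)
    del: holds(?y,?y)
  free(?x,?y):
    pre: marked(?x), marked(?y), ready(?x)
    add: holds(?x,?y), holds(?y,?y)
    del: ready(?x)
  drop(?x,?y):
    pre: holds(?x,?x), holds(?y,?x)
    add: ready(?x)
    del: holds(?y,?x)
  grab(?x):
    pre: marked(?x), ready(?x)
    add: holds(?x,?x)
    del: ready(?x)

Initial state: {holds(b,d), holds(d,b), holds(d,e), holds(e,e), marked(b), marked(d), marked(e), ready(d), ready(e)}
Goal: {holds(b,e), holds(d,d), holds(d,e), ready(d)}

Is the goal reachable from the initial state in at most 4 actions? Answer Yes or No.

1. free(e,b)  →  {holds(b,b), holds(b,d), holds(d,b), holds(d,e), holds(e,b), holds(e,e), marked(b), marked(d), marked(e), ready(d)}
2. swap(e,b)  →  {holds(b,d), holds(b,e), holds(d,b), holds(d,e), holds(e,b), holds(e,e), marked(b), marked(d), marked(e), ready(b), ready(d)}
3. free(b,d)  →  {holds(b,d), holds(b,e), holds(d,b), holds(d,d), holds(d,e), holds(e,b), holds(e,e), marked(b), marked(d), marked(e), ready(d)}
optimal plan length = 3; 3 ≤ 4

Yes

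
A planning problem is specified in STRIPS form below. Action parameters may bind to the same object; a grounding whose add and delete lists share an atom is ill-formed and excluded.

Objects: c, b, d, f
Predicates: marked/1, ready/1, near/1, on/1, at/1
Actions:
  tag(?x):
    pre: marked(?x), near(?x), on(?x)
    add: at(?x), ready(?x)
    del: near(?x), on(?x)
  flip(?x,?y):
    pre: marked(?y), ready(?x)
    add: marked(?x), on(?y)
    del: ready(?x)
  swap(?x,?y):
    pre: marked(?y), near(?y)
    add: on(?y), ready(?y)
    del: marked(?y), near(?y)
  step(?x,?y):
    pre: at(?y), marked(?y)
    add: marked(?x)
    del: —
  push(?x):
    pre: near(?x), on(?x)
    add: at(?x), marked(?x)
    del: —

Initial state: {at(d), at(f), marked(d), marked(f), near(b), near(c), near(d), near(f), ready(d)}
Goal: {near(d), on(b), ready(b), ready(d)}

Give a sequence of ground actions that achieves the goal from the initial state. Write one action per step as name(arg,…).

1. step(b,d)  →  {at(d), at(f), marked(b), marked(d), marked(f), near(b), near(c), near(d), near(f), ready(d)}
2. swap(c,b)  →  {at(d), at(f), marked(d), marked(f), near(c), near(d), near(f), on(b), ready(b), ready(d)}

step(b,d); swap(c,b)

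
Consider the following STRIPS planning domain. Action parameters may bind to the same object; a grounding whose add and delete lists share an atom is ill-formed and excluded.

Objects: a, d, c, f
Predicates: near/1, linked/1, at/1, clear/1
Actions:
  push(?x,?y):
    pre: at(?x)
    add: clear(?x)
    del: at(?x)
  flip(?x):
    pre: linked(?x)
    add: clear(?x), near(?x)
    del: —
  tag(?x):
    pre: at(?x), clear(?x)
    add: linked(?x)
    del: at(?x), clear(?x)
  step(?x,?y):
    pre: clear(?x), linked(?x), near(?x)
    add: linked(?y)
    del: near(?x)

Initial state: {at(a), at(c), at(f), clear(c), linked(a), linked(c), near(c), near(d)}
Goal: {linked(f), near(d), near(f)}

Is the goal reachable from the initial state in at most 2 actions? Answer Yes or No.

1. step(c,f)  →  {at(a), at(c), at(f), clear(c), linked(a), linked(c), linked(f), near(d)}
2. flip(f)  →  {at(a), at(c), at(f), clear(c), clear(f), linked(a), linked(c), linked(f), near(d), near(f)}
optimal plan length = 2; 2 ≤ 2

Yes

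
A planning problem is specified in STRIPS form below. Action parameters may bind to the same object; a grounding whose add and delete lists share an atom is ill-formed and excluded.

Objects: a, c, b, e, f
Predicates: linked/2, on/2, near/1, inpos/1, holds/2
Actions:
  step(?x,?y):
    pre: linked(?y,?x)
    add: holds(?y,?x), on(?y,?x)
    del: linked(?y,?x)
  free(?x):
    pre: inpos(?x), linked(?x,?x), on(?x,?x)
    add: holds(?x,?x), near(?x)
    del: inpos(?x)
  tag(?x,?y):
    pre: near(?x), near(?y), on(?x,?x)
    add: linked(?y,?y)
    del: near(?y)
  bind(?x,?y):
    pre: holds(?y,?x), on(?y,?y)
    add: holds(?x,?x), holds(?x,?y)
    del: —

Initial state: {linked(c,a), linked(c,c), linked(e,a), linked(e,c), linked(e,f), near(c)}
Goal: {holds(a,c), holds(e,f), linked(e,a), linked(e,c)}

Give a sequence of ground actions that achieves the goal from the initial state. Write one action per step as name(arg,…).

1. step(a,c)  →  {holds(c,a), linked(c,c), linked(e,a), linked(e,c), linked(e,f), near(c), on(c,a)}
2. step(c,c)  →  {holds(c,a), holds(c,c), linked(e,a), linked(e,c), linked(e,f), near(c), on(c,a), on(c,c)}
3. step(f,e)  →  {holds(c,a), holds(c,c), holds(e,f), linked(e,a), linked(e,c), near(c), on(c,a), on(c,c), on(e,f)}
4. bind(a,c)  →  {holds(a,a), holds(a,c), holds(c,a), holds(c,c), holds(e,f), linked(e,a), linked(e,c), near(c), on(c,a), on(c,c), on(e,f)}

step(a,c); step(c,c); step(f,e); bind(a,c)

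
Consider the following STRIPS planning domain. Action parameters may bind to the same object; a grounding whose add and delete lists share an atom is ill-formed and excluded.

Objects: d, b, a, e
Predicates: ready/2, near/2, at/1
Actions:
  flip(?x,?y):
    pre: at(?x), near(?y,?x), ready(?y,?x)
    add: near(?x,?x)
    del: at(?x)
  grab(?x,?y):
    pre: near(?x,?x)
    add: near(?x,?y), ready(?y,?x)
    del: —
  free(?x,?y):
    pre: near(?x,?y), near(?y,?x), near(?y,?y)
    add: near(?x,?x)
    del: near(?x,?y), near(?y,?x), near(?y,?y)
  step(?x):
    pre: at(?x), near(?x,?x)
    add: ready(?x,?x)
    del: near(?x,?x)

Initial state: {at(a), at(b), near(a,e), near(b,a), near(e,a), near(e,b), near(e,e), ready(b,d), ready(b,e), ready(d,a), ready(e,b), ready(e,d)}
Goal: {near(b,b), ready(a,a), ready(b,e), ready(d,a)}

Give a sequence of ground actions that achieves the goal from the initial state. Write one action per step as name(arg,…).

flip(b,e); free(a,e); grab(a,a)

1. flip(b,e)  →  {at(a), near(a,e), near(b,a), near(b,b), near(e,a), near(e,b), near(e,e), ready(b,d), ready(b,e), ready(d,a), ready(e,b), ready(e,d)}
2. free(a,e)  →  {at(a), near(a,a), near(b,a), near(b,b), near(e,b), ready(b,d), ready(b,e), ready(d,a), ready(e,b), ready(e,d)}
3. grab(a,a)  →  {at(a), near(a,a), near(b,a), near(b,b), near(e,b), ready(a,a), ready(b,d), ready(b,e), ready(d,a), ready(e,b), ready(e,d)}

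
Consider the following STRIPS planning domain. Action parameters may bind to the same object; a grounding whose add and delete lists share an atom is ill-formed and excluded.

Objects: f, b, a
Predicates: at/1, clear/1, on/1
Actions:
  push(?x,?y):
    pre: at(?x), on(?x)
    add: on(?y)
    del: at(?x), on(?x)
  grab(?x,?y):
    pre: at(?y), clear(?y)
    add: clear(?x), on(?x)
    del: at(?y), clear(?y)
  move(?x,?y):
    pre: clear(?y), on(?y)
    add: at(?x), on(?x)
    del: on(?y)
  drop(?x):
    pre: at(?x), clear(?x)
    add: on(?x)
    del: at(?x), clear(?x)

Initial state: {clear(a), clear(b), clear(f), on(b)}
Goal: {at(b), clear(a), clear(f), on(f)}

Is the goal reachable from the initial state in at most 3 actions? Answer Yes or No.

1. move(f,b)  →  {at(f), clear(a), clear(b), clear(f), on(f)}
2. move(b,f)  →  {at(b), at(f), clear(a), clear(b), clear(f), on(b)}
3. move(f,b)  →  {at(b), at(f), clear(a), clear(b), clear(f), on(f)}
optimal plan length = 3; 3 ≤ 3

Yes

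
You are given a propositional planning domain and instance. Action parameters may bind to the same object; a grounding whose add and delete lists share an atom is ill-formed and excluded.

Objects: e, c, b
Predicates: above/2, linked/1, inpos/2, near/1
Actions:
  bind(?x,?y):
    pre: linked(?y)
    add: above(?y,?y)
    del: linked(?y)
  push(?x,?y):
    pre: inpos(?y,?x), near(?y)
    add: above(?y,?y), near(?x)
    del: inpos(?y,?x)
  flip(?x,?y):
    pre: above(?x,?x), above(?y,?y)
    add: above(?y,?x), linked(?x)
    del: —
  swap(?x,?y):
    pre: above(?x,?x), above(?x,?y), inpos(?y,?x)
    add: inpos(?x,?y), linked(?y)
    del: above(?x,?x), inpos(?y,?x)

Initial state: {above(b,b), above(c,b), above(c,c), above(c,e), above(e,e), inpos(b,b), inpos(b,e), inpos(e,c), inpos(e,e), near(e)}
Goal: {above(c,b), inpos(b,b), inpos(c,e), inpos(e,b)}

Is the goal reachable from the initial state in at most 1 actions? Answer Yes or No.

No

1. flip(b,e)  →  {above(b,b), above(c,b), above(c,c), above(c,e), above(e,b), above(e,e), inpos(b,b), inpos(b,e), inpos(e,c), inpos(e,e), linked(b), near(e)}
2. swap(e,b)  →  {above(b,b), above(c,b), above(c,c), above(c,e), above(e,b), inpos(b,b), inpos(e,b), inpos(e,c), inpos(e,e), linked(b), near(e)}
3. swap(c,e)  →  {above(b,b), above(c,b), above(c,e), above(e,b), inpos(b,b), inpos(c,e), inpos(e,b), inpos(e,e), linked(b), linked(e), near(e)}
optimal plan length = 3; 3 > 1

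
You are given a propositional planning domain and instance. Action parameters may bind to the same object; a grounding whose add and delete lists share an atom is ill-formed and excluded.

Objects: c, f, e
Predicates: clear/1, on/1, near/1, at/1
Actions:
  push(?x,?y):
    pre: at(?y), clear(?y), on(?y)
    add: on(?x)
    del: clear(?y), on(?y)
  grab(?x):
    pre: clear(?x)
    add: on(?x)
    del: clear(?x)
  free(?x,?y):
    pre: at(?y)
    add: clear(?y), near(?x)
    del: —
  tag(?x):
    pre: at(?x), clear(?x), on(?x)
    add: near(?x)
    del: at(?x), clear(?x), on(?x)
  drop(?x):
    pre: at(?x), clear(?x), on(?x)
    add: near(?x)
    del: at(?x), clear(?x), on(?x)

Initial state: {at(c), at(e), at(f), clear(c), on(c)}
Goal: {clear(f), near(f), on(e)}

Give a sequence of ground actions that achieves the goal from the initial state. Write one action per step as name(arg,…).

push(e,c); free(f,f)

1. push(e,c)  →  {at(c), at(e), at(f), on(e)}
2. free(f,f)  →  {at(c), at(e), at(f), clear(f), near(f), on(e)}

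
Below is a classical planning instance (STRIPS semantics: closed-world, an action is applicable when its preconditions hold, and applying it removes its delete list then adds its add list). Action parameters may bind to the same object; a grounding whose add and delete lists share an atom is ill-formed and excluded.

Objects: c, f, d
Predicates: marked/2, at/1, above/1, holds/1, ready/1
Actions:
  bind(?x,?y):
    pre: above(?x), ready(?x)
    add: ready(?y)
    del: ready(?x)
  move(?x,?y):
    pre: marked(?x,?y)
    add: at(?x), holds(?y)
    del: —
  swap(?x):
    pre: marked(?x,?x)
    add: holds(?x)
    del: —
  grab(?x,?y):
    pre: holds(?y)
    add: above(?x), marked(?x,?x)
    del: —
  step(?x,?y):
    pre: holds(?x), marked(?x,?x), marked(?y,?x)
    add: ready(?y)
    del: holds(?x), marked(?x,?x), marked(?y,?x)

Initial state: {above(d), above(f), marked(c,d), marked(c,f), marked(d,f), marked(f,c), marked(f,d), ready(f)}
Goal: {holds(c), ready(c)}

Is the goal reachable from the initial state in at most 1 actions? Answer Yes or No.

1. bind(f,c)  →  {above(d), above(f), marked(c,d), marked(c,f), marked(d,f), marked(f,c), marked(f,d), ready(c)}
2. move(f,c)  →  {above(d), above(f), at(f), holds(c), marked(c,d), marked(c,f), marked(d,f), marked(f,c), marked(f,d), ready(c)}
optimal plan length = 2; 2 > 1

No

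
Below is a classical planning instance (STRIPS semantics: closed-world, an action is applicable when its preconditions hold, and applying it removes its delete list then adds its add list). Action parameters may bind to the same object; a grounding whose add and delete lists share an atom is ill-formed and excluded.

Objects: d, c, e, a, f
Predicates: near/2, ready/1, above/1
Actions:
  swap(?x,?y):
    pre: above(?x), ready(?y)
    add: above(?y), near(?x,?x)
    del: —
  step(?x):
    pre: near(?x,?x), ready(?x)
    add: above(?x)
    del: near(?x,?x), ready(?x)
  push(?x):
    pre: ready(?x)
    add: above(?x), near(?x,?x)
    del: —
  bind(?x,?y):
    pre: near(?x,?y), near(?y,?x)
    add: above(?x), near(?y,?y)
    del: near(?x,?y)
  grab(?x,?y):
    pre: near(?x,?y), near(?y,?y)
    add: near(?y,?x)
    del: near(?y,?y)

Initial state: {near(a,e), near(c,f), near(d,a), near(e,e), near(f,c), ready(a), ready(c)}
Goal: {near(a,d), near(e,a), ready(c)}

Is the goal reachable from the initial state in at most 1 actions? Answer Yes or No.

1. push(a)  →  {above(a), near(a,a), near(a,e), near(c,f), near(d,a), near(e,e), near(f,c), ready(a), ready(c)}
2. grab(d,a)  →  {above(a), near(a,d), near(a,e), near(c,f), near(d,a), near(e,e), near(f,c), ready(a), ready(c)}
3. grab(a,e)  →  {above(a), near(a,d), near(a,e), near(c,f), near(d,a), near(e,a), near(f,c), ready(a), ready(c)}
optimal plan length = 3; 3 > 1

No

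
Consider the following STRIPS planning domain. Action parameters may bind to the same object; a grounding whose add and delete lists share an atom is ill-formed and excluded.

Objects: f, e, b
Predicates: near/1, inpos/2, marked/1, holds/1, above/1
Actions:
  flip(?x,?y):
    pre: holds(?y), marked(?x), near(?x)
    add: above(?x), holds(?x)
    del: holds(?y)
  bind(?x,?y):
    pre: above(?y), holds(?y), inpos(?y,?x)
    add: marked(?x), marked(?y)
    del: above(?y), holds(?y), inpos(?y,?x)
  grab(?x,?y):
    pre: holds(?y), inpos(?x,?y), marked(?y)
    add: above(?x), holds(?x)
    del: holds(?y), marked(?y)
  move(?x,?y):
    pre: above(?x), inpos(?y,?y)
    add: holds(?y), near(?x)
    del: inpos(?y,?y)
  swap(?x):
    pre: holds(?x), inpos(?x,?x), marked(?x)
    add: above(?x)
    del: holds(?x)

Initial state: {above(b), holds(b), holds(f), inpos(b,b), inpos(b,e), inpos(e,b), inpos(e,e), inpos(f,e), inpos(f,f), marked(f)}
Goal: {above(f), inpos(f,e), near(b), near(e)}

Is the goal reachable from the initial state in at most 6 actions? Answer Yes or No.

1. move(b,f)  →  {above(b), holds(b), holds(f), inpos(b,b), inpos(b,e), inpos(e,b), inpos(e,e), inpos(f,e), marked(f), near(b)}
2. bind(e,b)  →  {holds(f), inpos(b,b), inpos(e,b), inpos(e,e), inpos(f,e), marked(b), marked(e), marked(f), near(b)}
3. flip(b,f)  →  {above(b), holds(b), inpos(b,b), inpos(e,b), inpos(e,e), inpos(f,e), marked(b), marked(e), marked(f), near(b)}
4. grab(e,b)  →  {above(b), above(e), holds(e), inpos(b,b), inpos(e,b), inpos(e,e), inpos(f,e), marked(e), marked(f), near(b)}
5. grab(f,e)  →  {above(b), above(e), above(f), holds(f), inpos(b,b), inpos(e,b), inpos(e,e), inpos(f,e), marked(f), near(b)}
6. move(e,e)  →  {above(b), above(e), above(f), holds(e), holds(f), inpos(b,b), inpos(e,b), inpos(f,e), marked(f), near(b), near(e)}
optimal plan length = 6; 6 ≤ 6

Yes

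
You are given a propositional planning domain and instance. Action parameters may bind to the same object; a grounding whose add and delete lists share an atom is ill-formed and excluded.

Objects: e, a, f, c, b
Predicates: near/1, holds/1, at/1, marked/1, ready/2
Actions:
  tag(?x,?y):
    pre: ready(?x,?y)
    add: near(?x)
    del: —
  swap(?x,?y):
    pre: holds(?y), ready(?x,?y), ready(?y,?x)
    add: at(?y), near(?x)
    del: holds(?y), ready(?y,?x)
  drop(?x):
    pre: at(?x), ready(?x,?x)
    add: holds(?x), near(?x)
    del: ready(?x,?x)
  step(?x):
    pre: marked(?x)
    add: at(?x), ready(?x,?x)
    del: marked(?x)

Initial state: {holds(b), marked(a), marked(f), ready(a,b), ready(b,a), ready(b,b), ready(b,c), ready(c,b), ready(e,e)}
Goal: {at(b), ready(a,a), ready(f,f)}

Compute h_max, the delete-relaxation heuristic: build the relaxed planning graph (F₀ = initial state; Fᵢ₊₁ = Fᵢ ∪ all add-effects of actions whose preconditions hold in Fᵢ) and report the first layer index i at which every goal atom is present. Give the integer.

1

F0 = init (9 atoms)
F1 = F0 ∪ {at(a), at(b), at(f), near(a), near(b), near(c), near(e), ready(a,a), ready(f,f)}  (18 atoms)
goal ⊆ F1  ⇒  h_max = 1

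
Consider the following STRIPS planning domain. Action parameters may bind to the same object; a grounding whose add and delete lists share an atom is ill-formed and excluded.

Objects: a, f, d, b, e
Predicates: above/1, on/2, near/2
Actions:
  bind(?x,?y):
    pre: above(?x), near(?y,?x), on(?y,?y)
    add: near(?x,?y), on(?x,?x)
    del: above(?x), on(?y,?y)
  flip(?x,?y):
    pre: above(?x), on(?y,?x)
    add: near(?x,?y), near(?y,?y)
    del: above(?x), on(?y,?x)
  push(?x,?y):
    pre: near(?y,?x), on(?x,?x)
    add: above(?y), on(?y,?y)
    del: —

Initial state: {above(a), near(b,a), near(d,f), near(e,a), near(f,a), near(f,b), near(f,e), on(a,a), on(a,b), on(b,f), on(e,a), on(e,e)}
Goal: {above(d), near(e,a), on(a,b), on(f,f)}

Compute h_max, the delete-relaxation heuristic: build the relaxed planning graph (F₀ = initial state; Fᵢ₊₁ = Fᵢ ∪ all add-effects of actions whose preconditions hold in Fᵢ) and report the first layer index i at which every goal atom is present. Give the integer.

F0 = init (12 atoms)
F1 = F0 ∪ {above(b), above(e), above(f), near(a,a), near(a,e), near(e,e), on(b,b), on(f,f)}  (20 atoms)
F2 = F1 ∪ {above(d), near(a,b), near(a,f), near(b,b), near(b,f), near(e,f), near(f,f), on(d,d)}  (28 atoms)
goal ⊆ F2  ⇒  h_max = 2

2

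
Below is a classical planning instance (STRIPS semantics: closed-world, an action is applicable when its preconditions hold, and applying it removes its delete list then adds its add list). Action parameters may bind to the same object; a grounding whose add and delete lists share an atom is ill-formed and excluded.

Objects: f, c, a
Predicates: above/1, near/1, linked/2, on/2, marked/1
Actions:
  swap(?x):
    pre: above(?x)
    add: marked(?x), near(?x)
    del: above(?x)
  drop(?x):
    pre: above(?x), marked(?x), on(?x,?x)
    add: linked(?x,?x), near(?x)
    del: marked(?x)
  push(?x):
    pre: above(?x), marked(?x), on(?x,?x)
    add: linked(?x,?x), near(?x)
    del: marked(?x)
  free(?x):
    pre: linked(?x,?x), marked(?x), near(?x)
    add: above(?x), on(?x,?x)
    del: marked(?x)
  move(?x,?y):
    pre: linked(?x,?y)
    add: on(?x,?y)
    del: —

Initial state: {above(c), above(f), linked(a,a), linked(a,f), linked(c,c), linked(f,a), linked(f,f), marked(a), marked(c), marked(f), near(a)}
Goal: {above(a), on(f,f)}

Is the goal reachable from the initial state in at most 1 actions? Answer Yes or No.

No

1. free(a)  →  {above(a), above(c), above(f), linked(a,a), linked(a,f), linked(c,c), linked(f,a), linked(f,f), marked(c), marked(f), near(a), on(a,a)}
2. move(f,f)  →  {above(a), above(c), above(f), linked(a,a), linked(a,f), linked(c,c), linked(f,a), linked(f,f), marked(c), marked(f), near(a), on(a,a), on(f,f)}
optimal plan length = 2; 2 > 1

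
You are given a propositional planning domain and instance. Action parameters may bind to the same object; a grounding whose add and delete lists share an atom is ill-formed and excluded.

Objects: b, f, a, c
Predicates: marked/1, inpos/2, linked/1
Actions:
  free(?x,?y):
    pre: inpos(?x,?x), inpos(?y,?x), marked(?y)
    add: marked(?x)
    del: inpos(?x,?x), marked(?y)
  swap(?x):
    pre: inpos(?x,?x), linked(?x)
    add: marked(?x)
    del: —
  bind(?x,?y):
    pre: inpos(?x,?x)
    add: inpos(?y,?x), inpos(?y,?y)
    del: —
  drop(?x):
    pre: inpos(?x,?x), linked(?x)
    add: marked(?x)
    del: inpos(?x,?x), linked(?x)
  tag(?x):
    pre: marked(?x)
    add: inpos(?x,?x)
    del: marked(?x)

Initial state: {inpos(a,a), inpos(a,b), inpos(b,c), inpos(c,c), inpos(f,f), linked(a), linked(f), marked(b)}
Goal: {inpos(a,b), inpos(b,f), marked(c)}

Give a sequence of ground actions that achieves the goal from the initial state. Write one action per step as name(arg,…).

1. free(c,b)  →  {inpos(a,a), inpos(a,b), inpos(b,c), inpos(f,f), linked(a), linked(f), marked(c)}
2. bind(f,b)  →  {inpos(a,a), inpos(a,b), inpos(b,b), inpos(b,c), inpos(b,f), inpos(f,f), linked(a), linked(f), marked(c)}

free(c,b); bind(f,b)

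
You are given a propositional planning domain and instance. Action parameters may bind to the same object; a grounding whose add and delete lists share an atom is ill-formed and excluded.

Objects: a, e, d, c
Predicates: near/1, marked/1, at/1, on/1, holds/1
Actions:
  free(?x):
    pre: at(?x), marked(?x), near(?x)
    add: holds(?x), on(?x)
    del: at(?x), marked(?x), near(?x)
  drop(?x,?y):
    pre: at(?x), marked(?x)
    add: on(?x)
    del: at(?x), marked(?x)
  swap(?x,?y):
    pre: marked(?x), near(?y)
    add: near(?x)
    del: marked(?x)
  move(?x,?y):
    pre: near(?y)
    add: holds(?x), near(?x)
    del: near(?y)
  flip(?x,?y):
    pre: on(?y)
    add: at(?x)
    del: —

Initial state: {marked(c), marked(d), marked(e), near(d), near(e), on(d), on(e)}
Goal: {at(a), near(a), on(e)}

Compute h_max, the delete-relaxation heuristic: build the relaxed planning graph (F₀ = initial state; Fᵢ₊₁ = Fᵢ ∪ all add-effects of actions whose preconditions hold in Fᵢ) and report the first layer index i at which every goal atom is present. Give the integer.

1

F0 = init (7 atoms)
F1 = F0 ∪ {at(a), at(c), at(d), at(e), holds(a), holds(c), holds(d), holds(e), near(a), near(c)}  (17 atoms)
goal ⊆ F1  ⇒  h_max = 1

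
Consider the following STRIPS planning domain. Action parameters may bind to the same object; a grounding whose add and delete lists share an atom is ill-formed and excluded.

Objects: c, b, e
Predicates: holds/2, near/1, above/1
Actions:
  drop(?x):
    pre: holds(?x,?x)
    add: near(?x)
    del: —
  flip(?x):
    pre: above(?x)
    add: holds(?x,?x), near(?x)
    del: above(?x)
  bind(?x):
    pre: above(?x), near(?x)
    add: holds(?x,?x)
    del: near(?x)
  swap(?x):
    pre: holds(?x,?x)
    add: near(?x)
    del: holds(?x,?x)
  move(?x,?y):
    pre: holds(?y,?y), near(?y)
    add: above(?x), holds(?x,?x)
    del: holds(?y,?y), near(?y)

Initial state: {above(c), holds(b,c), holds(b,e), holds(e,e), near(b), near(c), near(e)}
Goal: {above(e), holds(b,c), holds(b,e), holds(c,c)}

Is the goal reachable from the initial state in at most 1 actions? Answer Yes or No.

No

1. flip(c)  →  {holds(b,c), holds(b,e), holds(c,c), holds(e,e), near(b), near(c), near(e)}
2. move(b,e)  →  {above(b), holds(b,b), holds(b,c), holds(b,e), holds(c,c), near(b), near(c)}
3. move(e,b)  →  {above(b), above(e), holds(b,c), holds(b,e), holds(c,c), holds(e,e), near(c)}
optimal plan length = 3; 3 > 1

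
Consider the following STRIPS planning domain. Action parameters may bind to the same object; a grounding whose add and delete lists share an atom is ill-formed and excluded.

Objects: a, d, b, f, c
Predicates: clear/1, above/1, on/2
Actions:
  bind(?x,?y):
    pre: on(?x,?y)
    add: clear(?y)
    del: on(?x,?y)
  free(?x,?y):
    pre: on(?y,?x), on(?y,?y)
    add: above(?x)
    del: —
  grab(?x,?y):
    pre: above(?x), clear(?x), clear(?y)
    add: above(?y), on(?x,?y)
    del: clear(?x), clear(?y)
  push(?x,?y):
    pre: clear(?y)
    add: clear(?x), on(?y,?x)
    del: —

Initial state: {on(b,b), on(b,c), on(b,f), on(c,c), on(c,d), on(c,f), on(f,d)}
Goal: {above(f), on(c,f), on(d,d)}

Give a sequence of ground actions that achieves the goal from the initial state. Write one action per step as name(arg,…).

1. bind(f,d)  →  {clear(d), on(b,b), on(b,c), on(b,f), on(c,c), on(c,d), on(c,f)}
2. free(f,b)  →  {above(f), clear(d), on(b,b), on(b,c), on(b,f), on(c,c), on(c,d), on(c,f)}
3. push(d,d)  →  {above(f), clear(d), on(b,b), on(b,c), on(b,f), on(c,c), on(c,d), on(c,f), on(d,d)}

bind(f,d); free(f,b); push(d,d)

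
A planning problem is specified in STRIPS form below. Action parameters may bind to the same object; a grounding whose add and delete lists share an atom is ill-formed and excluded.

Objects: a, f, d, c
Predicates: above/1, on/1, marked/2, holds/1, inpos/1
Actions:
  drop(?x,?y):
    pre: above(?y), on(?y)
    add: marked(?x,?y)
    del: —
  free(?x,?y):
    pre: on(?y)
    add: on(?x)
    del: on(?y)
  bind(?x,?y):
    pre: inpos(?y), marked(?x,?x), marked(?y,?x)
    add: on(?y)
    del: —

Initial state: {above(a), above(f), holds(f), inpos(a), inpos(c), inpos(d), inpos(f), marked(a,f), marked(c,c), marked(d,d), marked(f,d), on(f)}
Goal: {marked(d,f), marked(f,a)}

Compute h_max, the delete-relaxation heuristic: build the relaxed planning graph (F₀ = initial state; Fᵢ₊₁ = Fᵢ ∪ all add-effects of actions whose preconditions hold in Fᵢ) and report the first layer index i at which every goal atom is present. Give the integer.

F0 = init (12 atoms)
F1 = F0 ∪ {marked(c,f), marked(d,f), marked(f,f), on(a), on(c), on(d)}  (18 atoms)
F2 = F1 ∪ {marked(a,a), marked(c,a), marked(d,a), marked(f,a)}  (22 atoms)
goal ⊆ F2  ⇒  h_max = 2

2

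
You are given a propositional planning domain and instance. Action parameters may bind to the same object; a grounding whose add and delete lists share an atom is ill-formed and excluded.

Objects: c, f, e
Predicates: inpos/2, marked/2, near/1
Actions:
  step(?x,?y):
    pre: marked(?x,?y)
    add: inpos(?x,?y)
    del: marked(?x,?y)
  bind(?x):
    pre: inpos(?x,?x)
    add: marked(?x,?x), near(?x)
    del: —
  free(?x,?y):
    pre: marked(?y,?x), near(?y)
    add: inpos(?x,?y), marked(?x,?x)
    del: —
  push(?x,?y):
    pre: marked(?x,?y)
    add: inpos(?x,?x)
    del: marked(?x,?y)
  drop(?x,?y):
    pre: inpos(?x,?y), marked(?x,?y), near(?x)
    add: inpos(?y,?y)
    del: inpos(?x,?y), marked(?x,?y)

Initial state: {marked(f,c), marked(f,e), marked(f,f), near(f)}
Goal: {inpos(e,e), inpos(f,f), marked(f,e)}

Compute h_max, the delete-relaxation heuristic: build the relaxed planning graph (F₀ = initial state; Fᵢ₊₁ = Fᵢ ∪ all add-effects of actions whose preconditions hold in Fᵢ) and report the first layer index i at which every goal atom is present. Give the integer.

F0 = init (4 atoms)
F1 = F0 ∪ {inpos(c,f), inpos(e,f), inpos(f,c), inpos(f,e), inpos(f,f), marked(c,c), marked(e,e)}  (11 atoms)
F2 = F1 ∪ {inpos(c,c), inpos(e,e)}  (13 atoms)
goal ⊆ F2  ⇒  h_max = 2

2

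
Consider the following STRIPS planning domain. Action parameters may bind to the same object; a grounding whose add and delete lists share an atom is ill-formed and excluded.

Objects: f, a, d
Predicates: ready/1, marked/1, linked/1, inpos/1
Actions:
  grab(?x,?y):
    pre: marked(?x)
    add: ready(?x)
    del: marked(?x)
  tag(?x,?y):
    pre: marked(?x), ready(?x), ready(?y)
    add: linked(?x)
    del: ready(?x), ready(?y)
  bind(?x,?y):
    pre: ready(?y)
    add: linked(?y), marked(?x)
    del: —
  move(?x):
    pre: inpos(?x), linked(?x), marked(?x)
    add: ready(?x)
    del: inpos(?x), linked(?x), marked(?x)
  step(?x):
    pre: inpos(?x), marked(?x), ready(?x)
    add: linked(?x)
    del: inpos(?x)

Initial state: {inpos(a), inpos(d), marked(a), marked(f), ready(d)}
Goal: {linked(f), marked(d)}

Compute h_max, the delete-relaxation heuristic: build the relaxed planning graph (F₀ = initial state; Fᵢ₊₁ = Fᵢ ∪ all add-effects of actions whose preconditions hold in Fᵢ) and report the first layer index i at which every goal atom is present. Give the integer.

F0 = init (5 atoms)
F1 = F0 ∪ {linked(d), marked(d), ready(a), ready(f)}  (9 atoms)
F2 = F1 ∪ {linked(a), linked(f)}  (11 atoms)
goal ⊆ F2  ⇒  h_max = 2

2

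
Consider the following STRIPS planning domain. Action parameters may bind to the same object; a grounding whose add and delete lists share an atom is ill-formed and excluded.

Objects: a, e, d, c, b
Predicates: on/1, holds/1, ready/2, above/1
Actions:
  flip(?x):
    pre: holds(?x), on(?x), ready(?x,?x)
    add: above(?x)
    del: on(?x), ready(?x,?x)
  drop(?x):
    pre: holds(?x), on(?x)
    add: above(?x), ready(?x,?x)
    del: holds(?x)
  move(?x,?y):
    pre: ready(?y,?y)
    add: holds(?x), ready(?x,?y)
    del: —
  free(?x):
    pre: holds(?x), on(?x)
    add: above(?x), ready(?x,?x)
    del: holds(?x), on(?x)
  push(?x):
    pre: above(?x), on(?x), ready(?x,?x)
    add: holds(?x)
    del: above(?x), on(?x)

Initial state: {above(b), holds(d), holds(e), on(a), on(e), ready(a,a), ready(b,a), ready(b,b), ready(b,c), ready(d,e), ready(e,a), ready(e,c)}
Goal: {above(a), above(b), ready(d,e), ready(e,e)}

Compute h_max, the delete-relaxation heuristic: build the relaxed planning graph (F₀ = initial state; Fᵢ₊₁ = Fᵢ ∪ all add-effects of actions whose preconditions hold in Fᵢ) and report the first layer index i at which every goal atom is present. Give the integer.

2

F0 = init (12 atoms)
F1 = F0 ∪ {above(e), holds(a), holds(b), holds(c), ready(a,b), ready(c,a), ready(c,b), ready(d,a), ready(d,b), ready(e,b), ready(e,e)}  (23 atoms)
F2 = F1 ∪ {above(a), ready(a,e), ready(b,e), ready(c,e)}  (27 atoms)
goal ⊆ F2  ⇒  h_max = 2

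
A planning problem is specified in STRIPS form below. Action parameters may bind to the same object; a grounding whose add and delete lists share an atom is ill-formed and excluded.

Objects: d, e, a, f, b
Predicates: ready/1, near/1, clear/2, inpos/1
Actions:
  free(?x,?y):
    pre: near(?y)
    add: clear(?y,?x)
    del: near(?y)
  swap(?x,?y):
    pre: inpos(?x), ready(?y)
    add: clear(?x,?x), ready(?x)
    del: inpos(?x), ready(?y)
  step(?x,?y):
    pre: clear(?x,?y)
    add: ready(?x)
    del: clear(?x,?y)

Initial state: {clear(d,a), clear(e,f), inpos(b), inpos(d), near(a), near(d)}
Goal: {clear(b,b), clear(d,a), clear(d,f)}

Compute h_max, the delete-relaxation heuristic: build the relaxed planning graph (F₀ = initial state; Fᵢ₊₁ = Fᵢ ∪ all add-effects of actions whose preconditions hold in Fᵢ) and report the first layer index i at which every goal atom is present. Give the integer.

2

F0 = init (6 atoms)
F1 = F0 ∪ {clear(a,a), clear(a,b), clear(a,d), clear(a,e), clear(a,f), clear(d,b), clear(d,d), clear(d,e), clear(d,f), ready(d), ready(e)}  (17 atoms)
F2 = F1 ∪ {clear(b,b), ready(a), ready(b)}  (20 atoms)
goal ⊆ F2  ⇒  h_max = 2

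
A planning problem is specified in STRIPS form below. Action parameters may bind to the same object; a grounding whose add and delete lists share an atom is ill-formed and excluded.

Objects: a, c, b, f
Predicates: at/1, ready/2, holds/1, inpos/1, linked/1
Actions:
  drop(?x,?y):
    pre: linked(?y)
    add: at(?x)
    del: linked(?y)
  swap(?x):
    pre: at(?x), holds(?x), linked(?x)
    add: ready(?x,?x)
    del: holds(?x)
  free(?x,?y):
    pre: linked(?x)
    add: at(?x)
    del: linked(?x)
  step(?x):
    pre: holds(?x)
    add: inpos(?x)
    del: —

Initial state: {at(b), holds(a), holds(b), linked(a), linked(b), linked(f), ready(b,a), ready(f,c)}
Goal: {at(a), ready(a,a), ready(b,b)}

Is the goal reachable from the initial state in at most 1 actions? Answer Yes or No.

No

1. drop(a,f)  →  {at(a), at(b), holds(a), holds(b), linked(a), linked(b), ready(b,a), ready(f,c)}
2. swap(a)  →  {at(a), at(b), holds(b), linked(a), linked(b), ready(a,a), ready(b,a), ready(f,c)}
3. swap(b)  →  {at(a), at(b), linked(a), linked(b), ready(a,a), ready(b,a), ready(b,b), ready(f,c)}
optimal plan length = 3; 3 > 1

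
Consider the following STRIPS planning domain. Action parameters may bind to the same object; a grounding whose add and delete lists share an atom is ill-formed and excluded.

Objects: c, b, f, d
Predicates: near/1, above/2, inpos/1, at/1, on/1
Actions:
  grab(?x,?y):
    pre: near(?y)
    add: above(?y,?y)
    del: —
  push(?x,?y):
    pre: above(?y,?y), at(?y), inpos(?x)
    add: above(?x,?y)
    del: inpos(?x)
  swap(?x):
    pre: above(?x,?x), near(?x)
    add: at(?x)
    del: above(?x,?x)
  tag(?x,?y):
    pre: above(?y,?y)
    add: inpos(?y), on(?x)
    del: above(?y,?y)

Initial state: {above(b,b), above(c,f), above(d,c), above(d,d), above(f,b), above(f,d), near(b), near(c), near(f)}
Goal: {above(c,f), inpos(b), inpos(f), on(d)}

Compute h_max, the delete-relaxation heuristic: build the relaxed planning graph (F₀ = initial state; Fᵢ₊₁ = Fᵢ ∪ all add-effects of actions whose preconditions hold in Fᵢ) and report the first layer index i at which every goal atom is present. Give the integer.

2

F0 = init (9 atoms)
F1 = F0 ∪ {above(c,c), above(f,f), at(b), inpos(b), inpos(d), on(b), on(c), on(d), on(f)}  (18 atoms)
F2 = F1 ∪ {above(d,b), at(c), at(f), inpos(c), inpos(f)}  (23 atoms)
goal ⊆ F2  ⇒  h_max = 2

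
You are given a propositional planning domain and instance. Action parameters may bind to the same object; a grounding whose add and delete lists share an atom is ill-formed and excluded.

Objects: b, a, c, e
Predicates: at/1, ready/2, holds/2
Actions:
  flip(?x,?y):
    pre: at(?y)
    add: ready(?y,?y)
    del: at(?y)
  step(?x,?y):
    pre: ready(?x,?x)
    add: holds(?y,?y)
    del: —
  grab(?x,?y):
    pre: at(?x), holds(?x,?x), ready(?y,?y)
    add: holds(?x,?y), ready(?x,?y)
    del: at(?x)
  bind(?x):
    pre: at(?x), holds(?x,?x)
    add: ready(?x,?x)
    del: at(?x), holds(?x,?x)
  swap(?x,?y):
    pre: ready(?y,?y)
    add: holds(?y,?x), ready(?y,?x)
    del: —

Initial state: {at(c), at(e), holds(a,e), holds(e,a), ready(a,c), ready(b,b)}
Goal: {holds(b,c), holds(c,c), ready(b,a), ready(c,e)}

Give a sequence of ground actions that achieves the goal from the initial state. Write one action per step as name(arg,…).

flip(b,c); step(b,c); swap(a,b); swap(c,b); swap(e,c)

1. flip(b,c)  →  {at(e), holds(a,e), holds(e,a), ready(a,c), ready(b,b), ready(c,c)}
2. step(b,c)  →  {at(e), holds(a,e), holds(c,c), holds(e,a), ready(a,c), ready(b,b), ready(c,c)}
3. swap(a,b)  →  {at(e), holds(a,e), holds(b,a), holds(c,c), holds(e,a), ready(a,c), ready(b,a), ready(b,b), ready(c,c)}
4. swap(c,b)  →  {at(e), holds(a,e), holds(b,a), holds(b,c), holds(c,c), holds(e,a), ready(a,c), ready(b,a), ready(b,b), ready(b,c), ready(c,c)}
5. swap(e,c)  →  {at(e), holds(a,e), holds(b,a), holds(b,c), holds(c,c), holds(c,e), holds(e,a), ready(a,c), ready(b,a), ready(b,b), ready(b,c), ready(c,c), ready(c,e)}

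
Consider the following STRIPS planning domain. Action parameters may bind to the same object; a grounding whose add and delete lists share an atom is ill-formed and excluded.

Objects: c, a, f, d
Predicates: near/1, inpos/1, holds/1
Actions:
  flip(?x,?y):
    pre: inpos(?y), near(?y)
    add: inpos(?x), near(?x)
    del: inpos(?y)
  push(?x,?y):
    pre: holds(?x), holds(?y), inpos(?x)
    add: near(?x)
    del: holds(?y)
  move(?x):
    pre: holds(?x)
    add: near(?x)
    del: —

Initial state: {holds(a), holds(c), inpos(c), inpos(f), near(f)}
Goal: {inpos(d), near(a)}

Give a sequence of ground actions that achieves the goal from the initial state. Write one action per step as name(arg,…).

1. flip(a,f)  →  {holds(a), holds(c), inpos(a), inpos(c), near(a), near(f)}
2. flip(d,a)  →  {holds(a), holds(c), inpos(c), inpos(d), near(a), near(d), near(f)}

flip(a,f); flip(d,a)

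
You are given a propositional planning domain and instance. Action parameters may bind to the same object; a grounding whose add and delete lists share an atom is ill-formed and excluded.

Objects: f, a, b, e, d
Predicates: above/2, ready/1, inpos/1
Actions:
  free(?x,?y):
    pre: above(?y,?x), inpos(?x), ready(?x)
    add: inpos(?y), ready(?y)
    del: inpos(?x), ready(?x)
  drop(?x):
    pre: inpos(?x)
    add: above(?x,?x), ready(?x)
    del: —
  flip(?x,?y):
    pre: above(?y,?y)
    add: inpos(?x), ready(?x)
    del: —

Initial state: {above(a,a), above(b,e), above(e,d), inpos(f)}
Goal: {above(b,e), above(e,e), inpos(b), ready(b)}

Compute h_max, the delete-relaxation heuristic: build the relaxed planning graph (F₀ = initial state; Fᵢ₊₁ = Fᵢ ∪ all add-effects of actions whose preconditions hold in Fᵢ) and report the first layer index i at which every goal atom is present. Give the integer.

2

F0 = init (4 atoms)
F1 = F0 ∪ {above(f,f), inpos(a), inpos(b), inpos(d), inpos(e), ready(a), ready(b), ready(d), ready(e), ready(f)}  (14 atoms)
F2 = F1 ∪ {above(b,b), above(d,d), above(e,e)}  (17 atoms)
goal ⊆ F2  ⇒  h_max = 2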